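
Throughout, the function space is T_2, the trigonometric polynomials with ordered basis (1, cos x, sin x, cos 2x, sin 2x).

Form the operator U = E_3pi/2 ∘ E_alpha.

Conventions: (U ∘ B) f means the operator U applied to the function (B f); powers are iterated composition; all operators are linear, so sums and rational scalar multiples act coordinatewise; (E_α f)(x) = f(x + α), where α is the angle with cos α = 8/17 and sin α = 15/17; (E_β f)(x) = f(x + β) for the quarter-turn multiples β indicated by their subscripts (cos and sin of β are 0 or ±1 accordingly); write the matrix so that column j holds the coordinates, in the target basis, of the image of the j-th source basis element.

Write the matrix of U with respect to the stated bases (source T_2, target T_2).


the matrix is [[1, 0, 0, 0, 0]; [0, 15/17, -8/17, 0, 0]; [0, 8/17, 15/17, 0, 0]; [0, 0, 0, 161/289, -240/289]; [0, 0, 0, 240/289, 161/289]] (rows listed top to bottom)

image of 1: 1
image of cos x: (15/17)cos x + (8/17)sin x
image of sin x: -(8/17)cos x + (15/17)sin x
image of cos 2x: (161/289)cos 2x + (240/289)sin 2x
image of sin 2x: -(240/289)cos 2x + (161/289)sin 2x
each image's coordinates form column j of the matrix


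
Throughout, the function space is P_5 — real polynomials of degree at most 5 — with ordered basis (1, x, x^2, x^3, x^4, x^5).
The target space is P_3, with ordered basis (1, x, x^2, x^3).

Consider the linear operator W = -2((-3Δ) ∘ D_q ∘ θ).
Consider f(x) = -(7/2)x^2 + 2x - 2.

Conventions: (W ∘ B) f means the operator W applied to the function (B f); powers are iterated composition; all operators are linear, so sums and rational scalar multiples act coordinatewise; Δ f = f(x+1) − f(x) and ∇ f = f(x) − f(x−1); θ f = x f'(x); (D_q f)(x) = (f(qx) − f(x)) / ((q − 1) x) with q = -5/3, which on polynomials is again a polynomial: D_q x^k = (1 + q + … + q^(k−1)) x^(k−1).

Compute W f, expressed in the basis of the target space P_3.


θ f = -7x^2 + 2x
D_q θ f = (14/3)x + 2
Δ D_q θ f = 14/3
(-3Δ) D_q θ f = -14
(-2((-3Δ) ∘ D_q ∘ θ)) f = 28

the image equals g(x) = 28


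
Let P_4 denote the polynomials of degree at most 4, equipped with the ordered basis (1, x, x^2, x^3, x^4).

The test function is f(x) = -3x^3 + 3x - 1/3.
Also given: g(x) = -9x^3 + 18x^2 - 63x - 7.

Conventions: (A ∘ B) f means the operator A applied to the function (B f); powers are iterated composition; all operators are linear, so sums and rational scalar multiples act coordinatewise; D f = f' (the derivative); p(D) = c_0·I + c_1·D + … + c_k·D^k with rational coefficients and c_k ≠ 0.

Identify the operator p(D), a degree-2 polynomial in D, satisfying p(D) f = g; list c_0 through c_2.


D^0 f = -3x^3 + 3x - 1/3
D^1 f = -9x^2 + 3
D^2 f = -18x
matching coefficients of g against c_0 f + c_1 Df + … from the top degree down determines the c_i
solution: c_0 = 3, c_1 = -2, c_2 = 4

c_0 = 3, c_1 = -2, c_2 = 4


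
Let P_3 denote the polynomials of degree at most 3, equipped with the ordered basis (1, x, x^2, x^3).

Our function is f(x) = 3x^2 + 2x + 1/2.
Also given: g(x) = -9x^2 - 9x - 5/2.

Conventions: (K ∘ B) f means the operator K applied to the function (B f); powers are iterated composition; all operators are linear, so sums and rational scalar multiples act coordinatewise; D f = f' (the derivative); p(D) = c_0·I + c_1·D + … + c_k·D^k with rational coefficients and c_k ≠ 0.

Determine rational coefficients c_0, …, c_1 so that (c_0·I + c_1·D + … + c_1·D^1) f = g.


D^0 f = 3x^2 + 2x + 1/2
D^1 f = 6x + 2
matching coefficients of g against c_0 f + c_1 Df + … from the top degree down determines the c_i
solution: c_0 = -3, c_1 = -1/2

p(D) = -3·I − (1/2)·D, i.e. c_0 = -3, c_1 = -1/2


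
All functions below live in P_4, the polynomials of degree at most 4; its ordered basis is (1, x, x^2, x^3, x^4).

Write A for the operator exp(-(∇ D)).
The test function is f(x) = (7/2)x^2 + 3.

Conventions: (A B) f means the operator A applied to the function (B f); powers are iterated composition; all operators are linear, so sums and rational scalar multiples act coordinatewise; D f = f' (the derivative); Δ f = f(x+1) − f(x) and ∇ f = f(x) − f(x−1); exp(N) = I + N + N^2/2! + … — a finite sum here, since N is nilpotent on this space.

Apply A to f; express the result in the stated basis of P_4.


the result is g(x) = (7/2)x^2 - 4

order-1 term: -7
the series for exp(-(∇ D)) f terminates at order 1
exp(-(∇ D)) f = (7/2)x^2 - 4


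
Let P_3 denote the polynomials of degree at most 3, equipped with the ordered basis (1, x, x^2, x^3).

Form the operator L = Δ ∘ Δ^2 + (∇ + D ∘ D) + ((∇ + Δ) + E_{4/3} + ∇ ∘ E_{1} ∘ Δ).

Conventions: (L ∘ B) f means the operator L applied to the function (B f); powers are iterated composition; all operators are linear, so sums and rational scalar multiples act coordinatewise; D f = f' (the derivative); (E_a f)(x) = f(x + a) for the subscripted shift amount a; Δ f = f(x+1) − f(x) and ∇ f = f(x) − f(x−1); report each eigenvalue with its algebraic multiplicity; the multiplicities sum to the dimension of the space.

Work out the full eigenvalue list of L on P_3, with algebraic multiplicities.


λ = 1 (multiplicity 4)

image of 1: 1
image of x: x + 13/3
image of x^2: x^2 + (26/3)x + 43/9
image of x^3: x^3 + 13x^2 + (43/3)x + 469/27
the matrix is upper triangular; its diagonal is (1, 1, 1, 1)
for a triangular matrix the eigenvalues are the diagonal entries, with algebraic multiplicity their repetition count


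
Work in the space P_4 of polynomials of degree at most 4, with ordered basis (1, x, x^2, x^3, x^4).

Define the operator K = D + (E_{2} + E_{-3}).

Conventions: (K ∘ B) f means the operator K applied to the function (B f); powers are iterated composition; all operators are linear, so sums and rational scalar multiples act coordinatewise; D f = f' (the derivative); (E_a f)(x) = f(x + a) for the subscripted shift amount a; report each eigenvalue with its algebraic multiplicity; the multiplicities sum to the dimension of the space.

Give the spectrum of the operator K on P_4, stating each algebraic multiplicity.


λ = 2 (multiplicity 5)

image of 1: 2
image of x: 2x
image of x^2: 2x^2 + 13
image of x^3: 2x^3 + 39x - 19
image of x^4: 2x^4 + 78x^2 - 76x + 97
the matrix is upper triangular; its diagonal is (2, 2, 2, 2, 2)
for a triangular matrix the eigenvalues are the diagonal entries, with algebraic multiplicity their repetition count


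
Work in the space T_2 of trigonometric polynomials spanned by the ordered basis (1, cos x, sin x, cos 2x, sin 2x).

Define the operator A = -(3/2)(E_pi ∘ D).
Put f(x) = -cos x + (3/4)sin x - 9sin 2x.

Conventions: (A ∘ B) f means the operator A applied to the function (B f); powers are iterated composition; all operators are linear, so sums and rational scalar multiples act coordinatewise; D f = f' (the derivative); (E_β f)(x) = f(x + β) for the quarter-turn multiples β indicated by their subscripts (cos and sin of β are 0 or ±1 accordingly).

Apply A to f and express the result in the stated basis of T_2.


the result is g(x) = (9/8)cos x + (3/2)sin x + 27cos 2x

D f = (3/4)cos x + sin x - 18cos 2x
E_pi D f = -(3/4)cos x - sin x - 18cos 2x
(-(3/2)(E_pi ∘ D)) f = (9/8)cos x + (3/2)sin x + 27cos 2x


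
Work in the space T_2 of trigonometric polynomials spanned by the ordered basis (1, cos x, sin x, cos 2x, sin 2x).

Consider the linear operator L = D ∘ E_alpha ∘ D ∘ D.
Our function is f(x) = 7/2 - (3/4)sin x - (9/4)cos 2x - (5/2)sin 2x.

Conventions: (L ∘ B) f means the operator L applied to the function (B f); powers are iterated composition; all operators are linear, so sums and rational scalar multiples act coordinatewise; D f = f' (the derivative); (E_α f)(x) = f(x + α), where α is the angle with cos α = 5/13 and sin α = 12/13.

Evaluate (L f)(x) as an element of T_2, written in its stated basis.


the image equals g(x) = (15/52)cos x - (9/13)sin x - (4540/169)cos 2x - (258/169)sin 2x

D f = -(3/4)cos x - 5cos 2x + (9/2)sin 2x
D D f = (3/4)sin x + 9cos 2x + 10sin 2x
E_alpha (D ∘ D) f = (9/13)cos x + (15/52)sin x + (129/169)cos 2x - (2270/169)sin 2x
D E_alpha (D ∘ D) f = (15/52)cos x - (9/13)sin x - (4540/169)cos 2x - (258/169)sin 2x


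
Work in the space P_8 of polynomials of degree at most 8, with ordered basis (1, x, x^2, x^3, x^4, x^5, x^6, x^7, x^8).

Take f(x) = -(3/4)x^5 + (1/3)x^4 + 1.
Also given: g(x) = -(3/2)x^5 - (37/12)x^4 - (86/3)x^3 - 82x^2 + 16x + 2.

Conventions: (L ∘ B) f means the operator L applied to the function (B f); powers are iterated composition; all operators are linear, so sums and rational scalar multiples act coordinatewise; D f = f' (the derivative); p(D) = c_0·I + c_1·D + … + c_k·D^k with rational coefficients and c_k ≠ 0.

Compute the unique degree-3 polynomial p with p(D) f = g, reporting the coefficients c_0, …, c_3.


c_0 = 2, c_1 = 1, c_2 = 2, c_3 = 2

D^0 f = -(3/4)x^5 + (1/3)x^4 + 1
D^1 f = -(15/4)x^4 + (4/3)x^3
D^2 f = -15x^3 + 4x^2
D^3 f = -45x^2 + 8x
matching coefficients of g against c_0 f + c_1 Df + … from the top degree down determines the c_i
solution: c_0 = 2, c_1 = 1, c_2 = 2, c_3 = 2


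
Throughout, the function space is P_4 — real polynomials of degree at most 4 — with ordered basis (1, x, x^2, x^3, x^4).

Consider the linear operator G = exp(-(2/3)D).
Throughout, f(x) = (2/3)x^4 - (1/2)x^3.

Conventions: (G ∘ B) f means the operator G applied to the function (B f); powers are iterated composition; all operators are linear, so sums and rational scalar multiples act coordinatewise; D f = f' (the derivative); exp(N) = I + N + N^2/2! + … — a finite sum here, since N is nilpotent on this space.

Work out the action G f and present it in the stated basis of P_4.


g(x) = (2/3)x^4 - (41/18)x^3 + (25/9)x^2 - (118/81)x + 68/243

order-1 term: -(16/9)x^3 + x^2
order-2 term: (16/9)x^2 - (2/3)x
order-3 term: -(64/81)x + 4/27
order-4 term: 32/243
the series for exp(-(2/3)D) f terminates at order 4
exp(-(2/3)D) f = (2/3)x^4 - (41/18)x^3 + (25/9)x^2 - (118/81)x + 68/243


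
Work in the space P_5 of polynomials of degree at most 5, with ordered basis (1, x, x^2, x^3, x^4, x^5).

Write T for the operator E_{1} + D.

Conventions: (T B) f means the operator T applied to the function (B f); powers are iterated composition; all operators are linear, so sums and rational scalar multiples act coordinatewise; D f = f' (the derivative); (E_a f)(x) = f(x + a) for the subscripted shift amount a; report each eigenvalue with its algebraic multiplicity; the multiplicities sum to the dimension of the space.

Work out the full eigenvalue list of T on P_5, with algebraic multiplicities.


image of 1: 1
image of x: x + 2
image of x^2: x^2 + 4x + 1
image of x^3: x^3 + 6x^2 + 3x + 1
image of x^4: x^4 + 8x^3 + 6x^2 + 4x + 1
image of x^5: x^5 + 10x^4 + 10x^3 + 10x^2 + 5x + 1
the matrix is upper triangular; its diagonal is (1, 1, 1, 1, 1, 1)
for a triangular matrix the eigenvalues are the diagonal entries, with algebraic multiplicity their repetition count

λ = 1 (multiplicity 6)


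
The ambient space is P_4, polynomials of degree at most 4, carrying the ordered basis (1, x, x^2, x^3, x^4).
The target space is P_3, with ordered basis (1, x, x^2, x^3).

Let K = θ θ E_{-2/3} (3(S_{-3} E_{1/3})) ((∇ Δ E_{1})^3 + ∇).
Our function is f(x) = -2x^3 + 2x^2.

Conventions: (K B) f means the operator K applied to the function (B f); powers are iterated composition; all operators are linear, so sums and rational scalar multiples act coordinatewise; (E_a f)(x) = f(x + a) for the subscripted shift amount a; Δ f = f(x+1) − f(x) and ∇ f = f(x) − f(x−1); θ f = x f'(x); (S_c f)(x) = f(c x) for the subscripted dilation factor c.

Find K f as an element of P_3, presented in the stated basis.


E_{1} f = -2x^3 - 4x^2 - 2x
Δ E_{1} f = -6x^2 - 14x - 8
∇ Δ E_{1} f = -12x - 8
E_{1} (∇ Δ E_{1}) f = -12x - 20
Δ E_{1} (∇ Δ E_{1}) f = -12
∇ Δ E_{1} (∇ Δ E_{1}) f = 0
E_{1} (∇ Δ E_{1}) (∇ Δ E_{1}) f = 0
Δ E_{1} (∇ Δ E_{1}) (∇ Δ E_{1}) f = 0
∇ Δ E_{1} (∇ Δ E_{1}) (∇ Δ E_{1}) f = 0
∇ f = -6x^2 + 10x - 4
((∇ Δ E_{1})^3 + ∇) f = -6x^2 + 10x - 4
E_{1/3} ((∇ Δ E_{1})^3 + ∇) f = -6x^2 + 6x - 4/3
S_{-3} E_{1/3} ((∇ Δ E_{1})^3 + ∇) f = -54x^2 - 18x - 4/3
(3(S_{-3} E_{1/3})) ((∇ Δ E_{1})^3 + ∇) f = -162x^2 - 54x - 4
E_{-2/3} (3(S_{-3} E_{1/3})) ((∇ Δ E_{1})^3 + ∇) f = -162x^2 + 162x - 40
θ E_{-2/3} (3(S_{-3} E_{1/3})) ((∇ Δ E_{1})^3 + ∇) f = -324x^2 + 162x
θ θ E_{-2/3} (3(S_{-3} E_{1/3})) ((∇ Δ E_{1})^3 + ∇) f = -648x^2 + 162x

g(x) = -648x^2 + 162x


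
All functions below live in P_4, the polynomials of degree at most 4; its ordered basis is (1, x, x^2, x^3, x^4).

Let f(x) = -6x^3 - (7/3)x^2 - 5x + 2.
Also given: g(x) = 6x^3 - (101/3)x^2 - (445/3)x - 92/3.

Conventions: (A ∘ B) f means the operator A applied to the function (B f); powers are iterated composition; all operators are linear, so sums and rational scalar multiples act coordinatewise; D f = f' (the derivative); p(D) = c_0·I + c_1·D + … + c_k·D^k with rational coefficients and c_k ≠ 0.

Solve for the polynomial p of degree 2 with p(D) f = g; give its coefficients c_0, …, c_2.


D^0 f = -6x^3 - (7/3)x^2 - 5x + 2
D^1 f = -18x^2 - (14/3)x - 5
D^2 f = -36x - 14/3
matching coefficients of g against c_0 f + c_1 Df + … from the top degree down determines the c_i
solution: c_0 = -1, c_1 = 2, c_2 = 4

c_0 = -1, c_1 = 2, c_2 = 4


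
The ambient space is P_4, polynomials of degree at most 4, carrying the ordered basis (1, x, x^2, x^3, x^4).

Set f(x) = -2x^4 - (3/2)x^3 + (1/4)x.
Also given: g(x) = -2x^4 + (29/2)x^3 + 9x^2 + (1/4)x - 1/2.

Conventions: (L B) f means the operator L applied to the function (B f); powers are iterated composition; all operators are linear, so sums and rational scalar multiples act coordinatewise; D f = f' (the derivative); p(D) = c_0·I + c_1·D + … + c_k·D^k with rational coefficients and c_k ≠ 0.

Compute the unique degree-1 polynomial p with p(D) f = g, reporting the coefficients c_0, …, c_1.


p(D) = I − 2·D, i.e. c_0 = 1, c_1 = -2

D^0 f = -2x^4 - (3/2)x^3 + (1/4)x
D^1 f = -8x^3 - (9/2)x^2 + 1/4
matching coefficients of g against c_0 f + c_1 Df + … from the top degree down determines the c_i
solution: c_0 = 1, c_1 = -2


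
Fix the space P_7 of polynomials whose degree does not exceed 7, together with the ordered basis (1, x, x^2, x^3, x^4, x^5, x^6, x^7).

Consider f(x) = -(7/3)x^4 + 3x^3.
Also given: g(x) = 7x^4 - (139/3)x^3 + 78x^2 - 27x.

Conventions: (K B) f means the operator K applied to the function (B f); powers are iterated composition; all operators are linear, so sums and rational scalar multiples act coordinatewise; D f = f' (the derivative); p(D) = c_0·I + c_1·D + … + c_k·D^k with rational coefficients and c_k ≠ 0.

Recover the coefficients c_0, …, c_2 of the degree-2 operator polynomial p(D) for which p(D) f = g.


p(D) = -3·I + 4·D − (3/2)·D^2, i.e. c_0 = -3, c_1 = 4, c_2 = -3/2

D^0 f = -(7/3)x^4 + 3x^3
D^1 f = -(28/3)x^3 + 9x^2
D^2 f = -28x^2 + 18x
matching coefficients of g against c_0 f + c_1 Df + … from the top degree down determines the c_i
solution: c_0 = -3, c_1 = 4, c_2 = -3/2


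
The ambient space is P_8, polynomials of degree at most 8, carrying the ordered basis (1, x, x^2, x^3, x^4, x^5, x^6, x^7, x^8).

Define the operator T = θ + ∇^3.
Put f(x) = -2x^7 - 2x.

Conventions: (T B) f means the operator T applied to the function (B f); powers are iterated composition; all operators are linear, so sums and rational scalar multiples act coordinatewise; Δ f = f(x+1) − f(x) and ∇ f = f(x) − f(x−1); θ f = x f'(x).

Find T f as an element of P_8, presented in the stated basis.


g(x) = -14x^7 - 420x^4 + 2520x^3 - 6300x^2 + 7558x - 3612

θ f = -14x^7 - 2x
∇ f = -14x^6 + 42x^5 - 70x^4 + 70x^3 - 42x^2 + 14x - 4
∇ ∇ f = -84x^5 + 420x^4 - 980x^3 + 1260x^2 - 868x + 252
∇ ∇ ∇ f = -420x^4 + 2520x^3 - 6300x^2 + 7560x - 3612
(θ + ∇^3) f = -14x^7 - 420x^4 + 2520x^3 - 6300x^2 + 7558x - 3612


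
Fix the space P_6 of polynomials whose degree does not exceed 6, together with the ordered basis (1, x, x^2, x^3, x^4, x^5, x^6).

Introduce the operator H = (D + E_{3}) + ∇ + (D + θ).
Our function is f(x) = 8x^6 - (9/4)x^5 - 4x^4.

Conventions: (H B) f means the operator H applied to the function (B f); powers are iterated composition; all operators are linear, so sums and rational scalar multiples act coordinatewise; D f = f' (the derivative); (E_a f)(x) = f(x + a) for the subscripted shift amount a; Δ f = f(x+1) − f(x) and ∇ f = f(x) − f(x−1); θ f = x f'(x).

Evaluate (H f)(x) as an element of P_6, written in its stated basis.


the image equals g(x) = 56x^6 + (549/2)x^5 + (1745/2)x^4 + 4204x^3 + 8778x^2 + 10364x + 4955

D f = 48x^5 - (45/4)x^4 - 16x^3
E_{3} f = 8x^6 + (567/4)x^5 + (4169/4)x^4 + (8139/2)x^3 + (17793/2)x^2 + (41283/4)x + 19845/4
(D + E_{3}) f = 8x^6 + (759/4)x^5 + 1031x^4 + (8107/2)x^3 + (17793/2)x^2 + (41283/4)x + 19845/4
∇ f = 48x^5 - (525/4)x^4 + (333/2)x^3 - (237/2)x^2 + (173/4)x - 25/4
D f = 48x^5 - (45/4)x^4 - 16x^3
θ f = 48x^6 - (45/4)x^5 - 16x^4
(D + θ) f = 48x^6 + (147/4)x^5 - (109/4)x^4 - 16x^3
((D + E_{3}) + ∇ + (D + θ)) f = 56x^6 + (549/2)x^5 + (1745/2)x^4 + 4204x^3 + 8778x^2 + 10364x + 4955


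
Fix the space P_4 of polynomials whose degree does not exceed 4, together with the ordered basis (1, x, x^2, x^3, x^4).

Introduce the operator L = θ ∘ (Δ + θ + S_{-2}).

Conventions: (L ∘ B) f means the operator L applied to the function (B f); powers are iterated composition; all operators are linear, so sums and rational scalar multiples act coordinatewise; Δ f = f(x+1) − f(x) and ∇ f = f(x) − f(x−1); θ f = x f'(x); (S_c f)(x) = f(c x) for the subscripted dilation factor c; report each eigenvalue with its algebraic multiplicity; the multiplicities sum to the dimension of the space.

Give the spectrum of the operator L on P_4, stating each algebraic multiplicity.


image of 1: 0
image of x: -x
image of x^2: 12x^2 + 2x
image of x^3: -15x^3 + 6x^2 + 3x
image of x^4: 80x^4 + 12x^3 + 12x^2 + 4x
the matrix is upper triangular; its diagonal is (0, -1, 12, -15, 80)
for a triangular matrix the eigenvalues are the diagonal entries, with algebraic multiplicity their repetition count

λ = -15 (multiplicity 1), λ = -1 (multiplicity 1), λ = 0 (multiplicity 1), λ = 12 (multiplicity 1), λ = 80 (multiplicity 1)


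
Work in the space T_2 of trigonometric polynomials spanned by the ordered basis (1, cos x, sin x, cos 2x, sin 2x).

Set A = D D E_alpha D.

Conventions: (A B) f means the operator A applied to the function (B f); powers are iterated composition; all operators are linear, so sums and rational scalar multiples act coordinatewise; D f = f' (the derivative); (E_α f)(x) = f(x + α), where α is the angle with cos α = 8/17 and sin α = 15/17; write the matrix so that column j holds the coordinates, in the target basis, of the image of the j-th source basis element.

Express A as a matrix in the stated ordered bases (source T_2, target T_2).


the matrix is [[0, 0, 0, 0, 0]; [0, 15/17, -8/17, 0, 0]; [0, 8/17, 15/17, 0, 0]; [0, 0, 0, 1920/289, 1288/289]; [0, 0, 0, -1288/289, 1920/289]] (rows listed top to bottom)

image of 1: 0
image of cos x: (15/17)cos x + (8/17)sin x
image of sin x: -(8/17)cos x + (15/17)sin x
image of cos 2x: (1920/289)cos 2x - (1288/289)sin 2x
image of sin 2x: (1288/289)cos 2x + (1920/289)sin 2x
each image's coordinates form column j of the matrix


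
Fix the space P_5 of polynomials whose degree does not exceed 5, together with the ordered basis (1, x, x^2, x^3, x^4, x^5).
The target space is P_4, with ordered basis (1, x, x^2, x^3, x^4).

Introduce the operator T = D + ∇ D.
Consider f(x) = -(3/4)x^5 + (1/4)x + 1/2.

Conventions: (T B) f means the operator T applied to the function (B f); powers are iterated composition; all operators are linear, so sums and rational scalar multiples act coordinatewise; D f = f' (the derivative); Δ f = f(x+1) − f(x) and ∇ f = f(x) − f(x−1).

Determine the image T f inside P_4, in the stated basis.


D f = -(15/4)x^4 + 1/4
D f = -(15/4)x^4 + 1/4
∇ D f = -15x^3 + (45/2)x^2 - 15x + 15/4
(D + ∇ D) f = -(15/4)x^4 - 15x^3 + (45/2)x^2 - 15x + 4

g(x) = -(15/4)x^4 - 15x^3 + (45/2)x^2 - 15x + 4


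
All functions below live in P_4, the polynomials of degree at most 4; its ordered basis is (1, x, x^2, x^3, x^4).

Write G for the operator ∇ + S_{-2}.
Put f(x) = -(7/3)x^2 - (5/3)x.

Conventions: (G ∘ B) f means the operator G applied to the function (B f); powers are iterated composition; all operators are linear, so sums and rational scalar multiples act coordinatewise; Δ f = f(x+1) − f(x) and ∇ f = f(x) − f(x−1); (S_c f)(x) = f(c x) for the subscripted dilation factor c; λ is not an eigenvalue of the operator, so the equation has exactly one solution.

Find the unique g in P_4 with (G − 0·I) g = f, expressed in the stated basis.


write g with unknown coordinates in the stated basis and equate coefficients in (G − 0·I) g = f
solving from the highest basis element down gives g = -(7/12)x^2 + (1/4)x - 5/6
check: G g = -(7/3)x^2 - (5/3)x
so G g − 0·g = -(7/3)x^2 - (5/3)x = f ✓

the result is g(x) = -(7/12)x^2 + (1/4)x - 5/6


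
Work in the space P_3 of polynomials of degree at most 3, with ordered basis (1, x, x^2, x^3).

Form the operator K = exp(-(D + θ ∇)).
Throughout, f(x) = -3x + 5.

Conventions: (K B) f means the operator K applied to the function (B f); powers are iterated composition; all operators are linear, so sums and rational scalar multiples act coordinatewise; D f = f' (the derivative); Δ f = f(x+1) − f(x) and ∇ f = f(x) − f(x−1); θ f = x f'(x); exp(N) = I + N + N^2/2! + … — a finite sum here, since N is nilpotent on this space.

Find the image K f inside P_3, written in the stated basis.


order-1 term: 3
the series for exp(-(D + θ ∇)) f terminates at order 1
exp(-(D + θ ∇)) f = -3x + 8

the image equals g(x) = -3x + 8


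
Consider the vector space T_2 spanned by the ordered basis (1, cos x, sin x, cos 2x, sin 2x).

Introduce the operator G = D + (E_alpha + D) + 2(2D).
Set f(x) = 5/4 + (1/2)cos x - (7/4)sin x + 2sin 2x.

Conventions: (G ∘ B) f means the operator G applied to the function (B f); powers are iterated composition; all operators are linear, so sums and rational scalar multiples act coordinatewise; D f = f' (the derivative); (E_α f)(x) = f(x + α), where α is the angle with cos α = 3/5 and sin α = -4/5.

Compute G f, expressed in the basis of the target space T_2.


D f = -(7/4)cos x - (1/2)sin x + 4cos 2x
E_alpha f = 5/4 + (17/10)cos x - (13/20)sin x - (48/25)cos 2x - (14/25)sin 2x
D f = -(7/4)cos x - (1/2)sin x + 4cos 2x
(E_alpha + D) f = 5/4 - (1/20)cos x - (23/20)sin x + (52/25)cos 2x - (14/25)sin 2x
D f = -(7/4)cos x - (1/2)sin x + 4cos 2x
(2D) f = -(7/2)cos x - sin x + 8cos 2x
(2(2D)) f = -7cos x - 2sin x + 16cos 2x
(D + (E_alpha + D) + 2(2D)) f = 5/4 - (44/5)cos x - (73/20)sin x + (552/25)cos 2x - (14/25)sin 2x

the result is g(x) = 5/4 - (44/5)cos x - (73/20)sin x + (552/25)cos 2x - (14/25)sin 2x


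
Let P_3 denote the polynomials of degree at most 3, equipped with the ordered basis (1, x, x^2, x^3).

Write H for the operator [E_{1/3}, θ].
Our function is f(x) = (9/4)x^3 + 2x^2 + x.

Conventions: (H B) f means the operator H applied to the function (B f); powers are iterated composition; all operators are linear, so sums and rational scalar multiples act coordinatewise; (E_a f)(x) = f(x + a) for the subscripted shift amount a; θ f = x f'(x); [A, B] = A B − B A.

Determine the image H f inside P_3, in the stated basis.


the result is g(x) = (9/4)x^2 + (17/6)x + 37/36

θ f = (27/4)x^3 + 4x^2 + x
E_{1/3} θ f = (27/4)x^3 + (43/4)x^2 + (71/12)x + 37/36
E_{1/3} f = (9/4)x^3 + (17/4)x^2 + (37/12)x + 23/36
θ E_{1/3} f = (27/4)x^3 + (17/2)x^2 + (37/12)x
[E_{1/3}, θ] f = (9/4)x^2 + (17/6)x + 37/36


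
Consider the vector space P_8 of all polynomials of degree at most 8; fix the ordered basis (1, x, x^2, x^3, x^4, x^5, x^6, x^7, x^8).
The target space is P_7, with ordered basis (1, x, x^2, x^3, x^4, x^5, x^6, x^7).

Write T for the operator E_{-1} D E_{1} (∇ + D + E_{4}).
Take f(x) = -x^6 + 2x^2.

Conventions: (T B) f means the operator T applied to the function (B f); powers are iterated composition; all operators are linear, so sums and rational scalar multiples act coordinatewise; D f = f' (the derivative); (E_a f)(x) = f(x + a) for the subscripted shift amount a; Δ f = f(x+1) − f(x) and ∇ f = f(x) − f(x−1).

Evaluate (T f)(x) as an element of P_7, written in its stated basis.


the result is g(x) = -6x^5 - 180x^4 - 900x^3 - 3900x^2 - 7646x - 6126

∇ f = -6x^5 + 15x^4 - 20x^3 + 15x^2 - 2x - 1
D f = -6x^5 + 4x
E_{4} f = -x^6 - 24x^5 - 240x^4 - 1280x^3 - 3838x^2 - 6128x - 4064
(∇ + D + E_{4}) f = -x^6 - 36x^5 - 225x^4 - 1300x^3 - 3823x^2 - 6126x - 4065
E_{1} (∇ + D + E_{4}) f = -x^6 - 42x^5 - 420x^4 - 2580x^3 - 9448x^2 - 18758x - 15576
D E_{1} (∇ + D + E_{4}) f = -6x^5 - 210x^4 - 1680x^3 - 7740x^2 - 18896x - 18758
E_{-1} (D E_{1}) (∇ + D + E_{4}) f = -6x^5 - 180x^4 - 900x^3 - 3900x^2 - 7646x - 6126


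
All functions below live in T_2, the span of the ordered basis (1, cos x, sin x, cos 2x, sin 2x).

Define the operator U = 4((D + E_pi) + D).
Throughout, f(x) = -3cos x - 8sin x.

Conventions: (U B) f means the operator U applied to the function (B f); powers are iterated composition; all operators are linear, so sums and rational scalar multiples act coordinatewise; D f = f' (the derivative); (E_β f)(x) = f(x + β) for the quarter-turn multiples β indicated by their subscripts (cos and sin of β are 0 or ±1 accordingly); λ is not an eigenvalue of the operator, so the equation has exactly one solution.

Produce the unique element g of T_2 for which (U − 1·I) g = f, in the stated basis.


write g with unknown coordinates in the stated basis and equate coefficients in (U − 1·I) g = f
solving from the highest basis element down gives g = (79/89)cos x + (16/89)sin x
check: U g = -(188/89)cos x - (696/89)sin x
so U g − 1·g = -3cos x - 8sin x = f ✓

g(x) = (79/89)cos x + (16/89)sin x


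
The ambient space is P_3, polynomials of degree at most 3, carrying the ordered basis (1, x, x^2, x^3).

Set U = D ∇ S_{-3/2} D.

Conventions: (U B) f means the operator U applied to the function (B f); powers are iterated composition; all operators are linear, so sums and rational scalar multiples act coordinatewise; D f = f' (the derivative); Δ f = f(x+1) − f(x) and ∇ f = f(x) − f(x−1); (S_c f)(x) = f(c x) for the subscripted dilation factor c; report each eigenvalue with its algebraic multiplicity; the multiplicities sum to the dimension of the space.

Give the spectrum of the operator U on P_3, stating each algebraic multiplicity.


image of 1: 0
image of x: 0
image of x^2: 0
image of x^3: 27/2
the matrix is upper triangular; its diagonal is (0, 0, 0, 0)
for a triangular matrix the eigenvalues are the diagonal entries, with algebraic multiplicity their repetition count

λ = 0 (multiplicity 4)


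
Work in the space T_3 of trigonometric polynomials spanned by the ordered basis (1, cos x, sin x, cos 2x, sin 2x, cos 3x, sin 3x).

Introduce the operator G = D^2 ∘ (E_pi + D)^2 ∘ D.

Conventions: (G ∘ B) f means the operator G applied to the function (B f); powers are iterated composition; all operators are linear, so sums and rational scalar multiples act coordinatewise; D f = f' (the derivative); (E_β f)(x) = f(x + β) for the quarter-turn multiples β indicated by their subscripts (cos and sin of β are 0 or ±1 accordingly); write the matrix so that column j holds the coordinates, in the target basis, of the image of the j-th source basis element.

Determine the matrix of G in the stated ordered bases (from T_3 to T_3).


the matrix is [[0, 0, 0, 0, 0, 0, 0]; [0, -2, 0, 0, 0, 0, 0]; [0, 0, -2, 0, 0, 0, 0]; [0, 0, 0, 32, 24, 0, 0]; [0, 0, 0, -24, 32, 0, 0]; [0, 0, 0, 0, 0, -162, 216]; [0, 0, 0, 0, 0, -216, -162]] (rows listed top to bottom)

image of 1: 0
image of cos x: -2cos x
image of sin x: -2sin x
image of cos 2x: 32cos 2x - 24sin 2x
image of sin 2x: 24cos 2x + 32sin 2x
image of cos 3x: -162cos 3x - 216sin 3x
image of sin 3x: 216cos 3x - 162sin 3x
each image's coordinates form column j of the matrix


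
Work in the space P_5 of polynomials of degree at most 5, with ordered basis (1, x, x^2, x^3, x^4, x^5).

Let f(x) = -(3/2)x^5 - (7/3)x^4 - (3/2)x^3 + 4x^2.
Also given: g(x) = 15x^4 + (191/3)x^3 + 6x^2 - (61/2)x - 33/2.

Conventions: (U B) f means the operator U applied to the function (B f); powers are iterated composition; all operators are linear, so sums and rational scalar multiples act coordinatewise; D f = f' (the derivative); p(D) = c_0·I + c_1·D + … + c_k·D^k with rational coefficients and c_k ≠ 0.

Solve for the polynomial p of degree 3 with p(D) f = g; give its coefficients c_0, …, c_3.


c_0 = 0, c_1 = -2, c_2 = -3/2, c_3 = 1/2

D^0 f = -(3/2)x^5 - (7/3)x^4 - (3/2)x^3 + 4x^2
D^1 f = -(15/2)x^4 - (28/3)x^3 - (9/2)x^2 + 8x
D^2 f = -30x^3 - 28x^2 - 9x + 8
D^3 f = -90x^2 - 56x - 9
matching coefficients of g against c_0 f + c_1 Df + … from the top degree down determines the c_i
solution: c_0 = 0, c_1 = -2, c_2 = -3/2, c_3 = 1/2


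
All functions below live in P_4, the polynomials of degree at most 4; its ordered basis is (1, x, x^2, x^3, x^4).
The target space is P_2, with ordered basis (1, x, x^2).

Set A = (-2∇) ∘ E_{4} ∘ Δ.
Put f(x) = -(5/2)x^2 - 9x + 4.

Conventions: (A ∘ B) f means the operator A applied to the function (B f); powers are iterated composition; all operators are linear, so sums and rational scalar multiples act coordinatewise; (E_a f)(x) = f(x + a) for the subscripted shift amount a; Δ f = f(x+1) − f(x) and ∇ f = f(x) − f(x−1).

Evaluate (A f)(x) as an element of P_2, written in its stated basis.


the result is g(x) = 10

Δ f = -5x - 23/2
E_{4} Δ f = -5x - 63/2
∇ (E_{4} ∘ Δ) f = -5
(-2∇) (E_{4} ∘ Δ) f = 10


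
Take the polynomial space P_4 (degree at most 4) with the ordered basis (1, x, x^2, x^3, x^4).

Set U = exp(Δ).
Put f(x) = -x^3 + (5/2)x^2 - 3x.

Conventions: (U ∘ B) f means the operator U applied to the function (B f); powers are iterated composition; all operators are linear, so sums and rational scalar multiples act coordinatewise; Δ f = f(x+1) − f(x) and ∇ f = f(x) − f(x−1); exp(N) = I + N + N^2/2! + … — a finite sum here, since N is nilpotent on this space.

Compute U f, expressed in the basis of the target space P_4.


the result is g(x) = -x^3 - (1/2)x^2 - 4x - 3

order-1 term: -3x^2 + 2x - 3/2
order-2 term: -3x - 1/2
order-3 term: -1
the series for exp(Δ) f terminates at order 3
exp(Δ) f = -x^3 - (1/2)x^2 - 4x - 3


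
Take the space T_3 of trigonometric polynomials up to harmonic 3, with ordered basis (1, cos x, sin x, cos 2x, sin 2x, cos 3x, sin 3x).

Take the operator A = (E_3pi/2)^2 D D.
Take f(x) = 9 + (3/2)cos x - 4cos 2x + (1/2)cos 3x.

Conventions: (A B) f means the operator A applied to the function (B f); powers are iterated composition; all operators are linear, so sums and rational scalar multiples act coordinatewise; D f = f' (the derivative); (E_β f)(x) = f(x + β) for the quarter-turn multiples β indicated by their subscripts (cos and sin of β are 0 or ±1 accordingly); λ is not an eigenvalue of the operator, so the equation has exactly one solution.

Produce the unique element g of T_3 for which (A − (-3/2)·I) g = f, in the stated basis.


write g with unknown coordinates in the stated basis and equate coefficients in (A − (-3/2)·I) g = f
solving from the highest basis element down gives g = 6 + (3/5)cos x + (8/5)cos 2x + (1/21)cos 3x
check: A g = (3/5)cos x - (32/5)cos 2x + (3/7)cos 3x
so A g − (-3/2)·g = 9 + (3/2)cos x - 4cos 2x + (1/2)cos 3x = f ✓

g(x) = 6 + (3/5)cos x + (8/5)cos 2x + (1/21)cos 3x


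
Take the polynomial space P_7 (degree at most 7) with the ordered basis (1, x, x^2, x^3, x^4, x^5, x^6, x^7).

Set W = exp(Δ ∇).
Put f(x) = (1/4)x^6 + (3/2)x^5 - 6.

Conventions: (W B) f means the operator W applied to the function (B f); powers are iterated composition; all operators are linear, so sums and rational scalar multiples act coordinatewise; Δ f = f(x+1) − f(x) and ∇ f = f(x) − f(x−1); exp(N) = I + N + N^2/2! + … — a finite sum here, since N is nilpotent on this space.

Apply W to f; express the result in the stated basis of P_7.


order-1 term: (15/2)x^4 + 30x^3 + (15/2)x^2 + 15x + 1/2
order-2 term: 45x^2 + 90x + 15
order-3 term: 30
the series for exp(Δ ∇) f terminates at order 3
exp(Δ ∇) f = (1/4)x^6 + (3/2)x^5 + (15/2)x^4 + 30x^3 + (105/2)x^2 + 105x + 79/2

g(x) = (1/4)x^6 + (3/2)x^5 + (15/2)x^4 + 30x^3 + (105/2)x^2 + 105x + 79/2


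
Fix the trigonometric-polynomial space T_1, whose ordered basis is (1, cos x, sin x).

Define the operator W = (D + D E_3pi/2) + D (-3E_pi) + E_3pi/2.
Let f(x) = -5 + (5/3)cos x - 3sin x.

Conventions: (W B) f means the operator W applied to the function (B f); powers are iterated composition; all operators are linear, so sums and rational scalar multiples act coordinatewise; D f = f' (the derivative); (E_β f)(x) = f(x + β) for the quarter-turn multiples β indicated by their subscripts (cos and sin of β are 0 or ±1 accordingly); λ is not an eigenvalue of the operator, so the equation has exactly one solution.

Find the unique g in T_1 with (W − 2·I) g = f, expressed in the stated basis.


g(x) = 5 + (11/15)cos x + (4/5)sin x

write g with unknown coordinates in the stated basis and equate coefficients in (W − 2·I) g = f
solving from the highest basis element down gives g = 5 + (11/15)cos x + (4/5)sin x
check: W g = 5 + (47/15)cos x - (7/5)sin x
so W g − 2·g = -5 + (5/3)cos x - 3sin x = f ✓


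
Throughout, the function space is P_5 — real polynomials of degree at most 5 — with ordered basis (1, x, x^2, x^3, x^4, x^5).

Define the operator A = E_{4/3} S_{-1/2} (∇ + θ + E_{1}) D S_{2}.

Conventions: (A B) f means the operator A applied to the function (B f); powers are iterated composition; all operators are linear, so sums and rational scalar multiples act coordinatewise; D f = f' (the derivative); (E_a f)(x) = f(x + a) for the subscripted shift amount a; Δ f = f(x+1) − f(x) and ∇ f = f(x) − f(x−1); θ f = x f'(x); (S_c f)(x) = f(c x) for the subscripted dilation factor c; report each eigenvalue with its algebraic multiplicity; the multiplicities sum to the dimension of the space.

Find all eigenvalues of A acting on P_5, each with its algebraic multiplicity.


λ = 0 (multiplicity 6)

image of 1: 0
image of x: 2
image of x^2: -8x + 16/3
image of x^3: 18x^2 - 32
image of x^4: -32x^3 - 32x^2 + (256/3)x + 6016/27
image of x^5: 50x^4 + (320/3)x^3 - (320/3)x^2 - (27520/27)x - 87040/81
the matrix is upper triangular; its diagonal is (0, 0, 0, 0, 0, 0)
for a triangular matrix the eigenvalues are the diagonal entries, with algebraic multiplicity their repetition count


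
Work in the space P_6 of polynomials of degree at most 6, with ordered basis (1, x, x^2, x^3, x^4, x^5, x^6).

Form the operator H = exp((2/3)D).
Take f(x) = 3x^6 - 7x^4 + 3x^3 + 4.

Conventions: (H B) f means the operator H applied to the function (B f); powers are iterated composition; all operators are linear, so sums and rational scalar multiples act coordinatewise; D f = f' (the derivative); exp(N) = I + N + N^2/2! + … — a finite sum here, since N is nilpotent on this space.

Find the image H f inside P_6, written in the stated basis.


order-1 term: 12x^5 - (56/3)x^3 + 6x^2
order-2 term: 20x^4 - (56/3)x^2 + 4x
order-3 term: (160/9)x^3 - (224/27)x + 8/9
order-4 term: (80/9)x^2 - 112/81
order-5 term: (64/27)x
order-6 term: 64/243
the series for exp((2/3)D) f terminates at order 6
exp((2/3)D) f = 3x^6 + 12x^5 + 13x^4 + (19/9)x^3 - (34/9)x^2 - (52/27)x + 916/243

the result is g(x) = 3x^6 + 12x^5 + 13x^4 + (19/9)x^3 - (34/9)x^2 - (52/27)x + 916/243


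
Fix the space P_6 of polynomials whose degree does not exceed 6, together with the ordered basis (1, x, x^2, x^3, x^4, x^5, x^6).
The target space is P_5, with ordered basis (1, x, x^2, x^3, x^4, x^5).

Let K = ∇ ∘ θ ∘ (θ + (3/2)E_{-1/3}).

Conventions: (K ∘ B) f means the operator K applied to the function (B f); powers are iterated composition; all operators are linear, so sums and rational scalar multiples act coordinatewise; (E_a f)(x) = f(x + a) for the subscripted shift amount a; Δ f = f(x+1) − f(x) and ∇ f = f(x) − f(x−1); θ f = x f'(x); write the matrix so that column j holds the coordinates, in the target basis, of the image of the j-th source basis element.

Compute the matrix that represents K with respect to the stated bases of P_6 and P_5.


the matrix is [[0, 5/2, -8, 17, -272/9, 1315/27, -1996/27]; [0, 0, 14, -93/2, 110, -3955/18, 3565/9]; [0, 0, 0, 81/2, -150, 400, -895]; [0, 0, 0, 0, 88, -365, 1090]; [0, 0, 0, 0, 0, 325/2, -750]; [0, 0, 0, 0, 0, 0, 270]] (rows listed top to bottom)

image of 1: 0
image of x: 5/2
image of x^2: 14x - 8
image of x^3: (81/2)x^2 - (93/2)x + 17
image of x^4: 88x^3 - 150x^2 + 110x - 272/9
image of x^5: (325/2)x^4 - 365x^3 + 400x^2 - (3955/18)x + 1315/27
image of x^6: 270x^5 - 750x^4 + 1090x^3 - 895x^2 + (3565/9)x - 1996/27
each image's coordinates form column j of the matrix


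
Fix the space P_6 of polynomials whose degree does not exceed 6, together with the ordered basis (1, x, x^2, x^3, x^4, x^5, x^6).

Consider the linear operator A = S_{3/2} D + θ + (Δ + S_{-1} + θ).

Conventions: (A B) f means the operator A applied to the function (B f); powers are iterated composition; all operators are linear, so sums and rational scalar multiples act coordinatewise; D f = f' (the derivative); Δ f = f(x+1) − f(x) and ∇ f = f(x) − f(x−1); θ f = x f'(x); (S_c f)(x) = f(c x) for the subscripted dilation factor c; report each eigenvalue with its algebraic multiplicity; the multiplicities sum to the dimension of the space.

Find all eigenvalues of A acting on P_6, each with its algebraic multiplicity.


image of 1: 1
image of x: x + 2
image of x^2: 5x^2 + 5x + 1
image of x^3: 5x^3 + (39/4)x^2 + 3x + 1
image of x^4: 9x^4 + (35/2)x^3 + 6x^2 + 4x + 1
image of x^5: 9x^5 + (485/16)x^4 + 10x^3 + 10x^2 + 5x + 1
image of x^6: 13x^6 + (825/16)x^5 + 15x^4 + 20x^3 + 15x^2 + 6x + 1
the matrix is upper triangular; its diagonal is (1, 1, 5, 5, 9, 9, 13)
for a triangular matrix the eigenvalues are the diagonal entries, with algebraic multiplicity their repetition count

λ = 1 (multiplicity 2), λ = 5 (multiplicity 2), λ = 9 (multiplicity 2), λ = 13 (multiplicity 1)


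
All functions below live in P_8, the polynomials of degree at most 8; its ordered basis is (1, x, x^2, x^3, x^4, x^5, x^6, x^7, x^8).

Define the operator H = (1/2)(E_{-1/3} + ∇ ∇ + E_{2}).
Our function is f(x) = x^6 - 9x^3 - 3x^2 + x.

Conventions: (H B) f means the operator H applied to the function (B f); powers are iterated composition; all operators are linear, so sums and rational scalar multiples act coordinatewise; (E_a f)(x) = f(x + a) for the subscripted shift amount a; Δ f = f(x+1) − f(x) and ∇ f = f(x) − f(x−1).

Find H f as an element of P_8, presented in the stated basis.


the image equals g(x) = x^6 + 5x^5 + (275/6)x^4 + (287/27)x^3 + (5389/27)x^2 - (13043/162)x + 33413/729

E_{-1/3} f = x^6 - 2x^5 + (5/3)x^4 - (263/27)x^3 + (167/27)x^2 - (2/81)x - 242/729
∇ f = 6x^5 - 15x^4 + 20x^3 - 42x^2 + 27x - 6
∇ ∇ f = 30x^4 - 120x^3 + 210x^2 - 234x + 110
E_{2} f = x^6 + 12x^5 + 60x^4 + 151x^3 + 183x^2 + 73x - 18
(E_{-1/3} + ∇ ∇ + E_{2}) f = 2x^6 + 10x^5 + (275/3)x^4 + (574/27)x^3 + (10778/27)x^2 - (13043/81)x + 66826/729
((1/2)(E_{-1/3} + ∇ ∇ + E_{2})) f = x^6 + 5x^5 + (275/6)x^4 + (287/27)x^3 + (5389/27)x^2 - (13043/162)x + 33413/729


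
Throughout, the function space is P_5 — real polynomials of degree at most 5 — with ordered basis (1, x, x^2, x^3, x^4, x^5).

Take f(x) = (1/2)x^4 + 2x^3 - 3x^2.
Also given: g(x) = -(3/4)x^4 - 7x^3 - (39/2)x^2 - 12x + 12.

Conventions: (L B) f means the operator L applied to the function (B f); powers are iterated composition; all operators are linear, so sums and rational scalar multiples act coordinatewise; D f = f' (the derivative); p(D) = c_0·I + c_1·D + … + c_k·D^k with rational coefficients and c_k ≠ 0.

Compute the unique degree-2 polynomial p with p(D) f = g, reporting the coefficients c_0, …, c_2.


p(D) = -(3/2)·I − 2·D − 2·D^2, i.e. c_0 = -3/2, c_1 = -2, c_2 = -2

D^0 f = (1/2)x^4 + 2x^3 - 3x^2
D^1 f = 2x^3 + 6x^2 - 6x
D^2 f = 6x^2 + 12x - 6
matching coefficients of g against c_0 f + c_1 Df + … from the top degree down determines the c_i
solution: c_0 = -3/2, c_1 = -2, c_2 = -2
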